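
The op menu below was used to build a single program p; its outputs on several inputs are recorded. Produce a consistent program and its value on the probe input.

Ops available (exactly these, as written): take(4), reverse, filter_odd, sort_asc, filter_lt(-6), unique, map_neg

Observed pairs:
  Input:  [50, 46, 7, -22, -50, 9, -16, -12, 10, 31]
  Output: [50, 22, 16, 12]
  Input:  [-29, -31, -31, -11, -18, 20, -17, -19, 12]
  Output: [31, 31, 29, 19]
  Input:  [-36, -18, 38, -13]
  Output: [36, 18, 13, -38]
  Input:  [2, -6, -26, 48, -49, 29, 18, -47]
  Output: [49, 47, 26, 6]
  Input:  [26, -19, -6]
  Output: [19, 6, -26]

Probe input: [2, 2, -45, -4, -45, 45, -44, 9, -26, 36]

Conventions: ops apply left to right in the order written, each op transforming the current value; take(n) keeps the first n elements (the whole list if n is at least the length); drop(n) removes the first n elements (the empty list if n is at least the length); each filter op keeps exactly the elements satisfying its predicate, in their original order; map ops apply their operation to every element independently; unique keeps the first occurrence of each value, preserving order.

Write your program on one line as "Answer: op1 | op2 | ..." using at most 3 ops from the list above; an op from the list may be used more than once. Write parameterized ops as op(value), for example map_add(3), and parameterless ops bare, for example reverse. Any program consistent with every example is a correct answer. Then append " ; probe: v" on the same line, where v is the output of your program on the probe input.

sort_asc | take(4) | map_neg ; probe: [45, 45, 44, 26]

Check, running the answer program on each example:
  [50, 46, 7, -22, -50, 9, -16, -12, 10, 31] -> [-50, -22, -16, -12, 7, 9, 10, 31, 46, 50] -> [-50, -22, -16, -12] -> [50, 22, 16, 12]
  [-29, -31, -31, -11, -18, 20, -17, -19, 12] -> [-31, -31, -29, -19, -18, -17, -11, 12, 20] -> [-31, -31, -29, -19] -> [31, 31, 29, 19]
  [-36, -18, 38, -13] -> [-36, -18, -13, 38] -> [-36, -18, -13, 38] -> [36, 18, 13, -38]
  [2, -6, -26, 48, -49, 29, 18, -47] -> [-49, -47, -26, -6, 2, 18, 29, 48] -> [-49, -47, -26, -6] -> [49, 47, 26, 6]
  [26, -19, -6] -> [-19, -6, 26] -> [-19, -6, 26] -> [19, 6, -26]
  probe: [2, 2, -45, -4, -45, 45, -44, 9, -26, 36] -> [-45, -45, -44, -26, -4, 2, 2, 9, 36, 45] -> [-45, -45, -44, -26] -> [45, 45, 44, 26]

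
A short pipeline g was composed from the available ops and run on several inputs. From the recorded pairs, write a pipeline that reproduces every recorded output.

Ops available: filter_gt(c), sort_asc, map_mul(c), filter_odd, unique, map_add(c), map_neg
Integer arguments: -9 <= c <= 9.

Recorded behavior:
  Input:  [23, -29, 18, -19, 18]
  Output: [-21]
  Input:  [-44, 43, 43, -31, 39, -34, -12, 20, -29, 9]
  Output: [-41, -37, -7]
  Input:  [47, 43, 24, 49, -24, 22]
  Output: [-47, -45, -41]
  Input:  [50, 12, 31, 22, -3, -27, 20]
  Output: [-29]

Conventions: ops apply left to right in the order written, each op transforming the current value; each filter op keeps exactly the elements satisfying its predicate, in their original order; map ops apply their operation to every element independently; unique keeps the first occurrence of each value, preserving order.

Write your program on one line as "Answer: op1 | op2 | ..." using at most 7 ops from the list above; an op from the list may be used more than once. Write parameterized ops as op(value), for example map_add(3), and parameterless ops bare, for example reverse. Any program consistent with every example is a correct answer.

filter_gt(-3) | map_neg | sort_asc | map_add(2) | unique | filter_odd

Check, running the answer program on each example:
  [23, -29, 18, -19, 18] -> [23, 18, 18] -> [-23, -18, -18] -> [-23, -18, -18] -> [-21, -16, -16] -> [-21, -16] -> [-21]
  [-44, 43, 43, -31, 39, -34, -12, 20, -29, 9] -> [43, 43, 39, 20, 9] -> [-43, -43, -39, -20, -9] -> [-43, -43, -39, -20, -9] -> [-41, -41, -37, -18, -7] -> [-41, -37, -18, -7] -> [-41, -37, -7]
  [47, 43, 24, 49, -24, 22] -> [47, 43, 24, 49, 22] -> [-47, -43, -24, -49, -22] -> [-49, -47, -43, -24, -22] -> [-47, -45, -41, -22, -20] -> [-47, -45, -41, -22, -20] -> [-47, -45, -41]
  [50, 12, 31, 22, -3, -27, 20] -> [50, 12, 31, 22, 20] -> [-50, -12, -31, -22, -20] -> [-50, -31, -22, -20, -12] -> [-48, -29, -20, -18, -10] -> [-48, -29, -20, -18, -10] -> [-29]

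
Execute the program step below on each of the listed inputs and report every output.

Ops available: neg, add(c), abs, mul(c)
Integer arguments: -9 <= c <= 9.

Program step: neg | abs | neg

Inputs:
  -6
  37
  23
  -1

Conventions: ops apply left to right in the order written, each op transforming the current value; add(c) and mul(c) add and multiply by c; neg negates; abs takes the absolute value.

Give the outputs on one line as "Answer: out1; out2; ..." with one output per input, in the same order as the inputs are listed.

Execution, op by op:
  -6 -> 6 -> 6 -> -6
  37 -> -37 -> 37 -> -37
  23 -> -23 -> 23 -> -23
  -1 -> 1 -> 1 -> -1

-6; -37; -23; -1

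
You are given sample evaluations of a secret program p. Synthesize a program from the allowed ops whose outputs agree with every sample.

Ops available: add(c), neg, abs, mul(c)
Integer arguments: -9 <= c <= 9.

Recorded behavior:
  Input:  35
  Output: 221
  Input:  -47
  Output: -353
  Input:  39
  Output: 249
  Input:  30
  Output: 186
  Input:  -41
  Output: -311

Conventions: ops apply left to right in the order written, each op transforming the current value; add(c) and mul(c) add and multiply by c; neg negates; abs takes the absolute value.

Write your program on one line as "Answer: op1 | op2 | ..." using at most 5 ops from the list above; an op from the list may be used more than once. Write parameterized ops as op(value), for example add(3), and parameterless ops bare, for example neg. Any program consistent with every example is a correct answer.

add(-2) | mul(7) | add(-6) | add(-4)

Check, running the answer program on each example:
  35 -> 33 -> 231 -> 225 -> 221
  -47 -> -49 -> -343 -> -349 -> -353
  39 -> 37 -> 259 -> 253 -> 249
  30 -> 28 -> 196 -> 190 -> 186
  -41 -> -43 -> -301 -> -307 -> -311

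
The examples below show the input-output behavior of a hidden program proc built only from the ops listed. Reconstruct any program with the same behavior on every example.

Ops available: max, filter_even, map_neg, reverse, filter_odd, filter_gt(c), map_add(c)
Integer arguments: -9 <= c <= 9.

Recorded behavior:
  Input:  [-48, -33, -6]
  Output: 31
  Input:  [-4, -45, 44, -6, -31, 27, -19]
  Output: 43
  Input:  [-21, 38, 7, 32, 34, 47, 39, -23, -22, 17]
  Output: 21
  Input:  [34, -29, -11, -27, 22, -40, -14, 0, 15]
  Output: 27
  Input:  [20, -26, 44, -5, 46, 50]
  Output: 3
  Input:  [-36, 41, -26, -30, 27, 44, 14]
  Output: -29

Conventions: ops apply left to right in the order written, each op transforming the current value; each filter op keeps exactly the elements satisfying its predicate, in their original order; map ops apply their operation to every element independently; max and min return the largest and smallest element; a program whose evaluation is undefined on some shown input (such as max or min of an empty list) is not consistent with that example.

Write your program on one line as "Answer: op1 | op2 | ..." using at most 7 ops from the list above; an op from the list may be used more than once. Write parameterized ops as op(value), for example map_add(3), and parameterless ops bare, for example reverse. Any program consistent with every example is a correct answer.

filter_odd | map_neg | reverse | map_add(-2) | reverse | max

Check, running the answer program on each example:
  [-48, -33, -6] -> [-33] -> [33] -> [33] -> [31] -> [31] -> 31
  [-4, -45, 44, -6, -31, 27, -19] -> [-45, -31, 27, -19] -> [45, 31, -27, 19] -> [19, -27, 31, 45] -> [17, -29, 29, 43] -> [43, 29, -29, 17] -> 43
  [-21, 38, 7, 32, 34, 47, 39, -23, -22, 17] -> [-21, 7, 47, 39, -23, 17] -> [21, -7, -47, -39, 23, -17] -> [-17, 23, -39, -47, -7, 21] -> [-19, 21, -41, -49, -9, 19] -> [19, -9, -49, -41, 21, -19] -> 21
  [34, -29, -11, -27, 22, -40, -14, 0, 15] -> [-29, -11, -27, 15] -> [29, 11, 27, -15] -> [-15, 27, 11, 29] -> [-17, 25, 9, 27] -> [27, 9, 25, -17] -> 27
  [20, -26, 44, -5, 46, 50] -> [-5] -> [5] -> [5] -> [3] -> [3] -> 3
  [-36, 41, -26, -30, 27, 44, 14] -> [41, 27] -> [-41, -27] -> [-27, -41] -> [-29, -43] -> [-43, -29] -> -29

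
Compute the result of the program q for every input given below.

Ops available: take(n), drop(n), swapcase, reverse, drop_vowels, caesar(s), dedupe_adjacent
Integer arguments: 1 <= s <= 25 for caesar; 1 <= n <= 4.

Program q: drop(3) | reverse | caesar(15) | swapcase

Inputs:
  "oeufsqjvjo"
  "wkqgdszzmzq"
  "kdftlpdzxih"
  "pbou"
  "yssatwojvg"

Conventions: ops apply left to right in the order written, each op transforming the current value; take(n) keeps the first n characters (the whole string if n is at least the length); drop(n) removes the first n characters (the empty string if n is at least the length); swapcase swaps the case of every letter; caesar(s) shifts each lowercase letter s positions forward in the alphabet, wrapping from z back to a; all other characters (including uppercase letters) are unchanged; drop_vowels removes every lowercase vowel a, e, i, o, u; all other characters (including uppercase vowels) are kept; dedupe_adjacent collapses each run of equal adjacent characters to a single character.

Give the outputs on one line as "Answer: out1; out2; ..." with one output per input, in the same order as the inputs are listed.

"DYKYFHU"; "FOBOOHSV"; "WXMOSEAI"; "J"; "VKYDLIP"

Execution, op by op:
  "oeufsqjvjo" -> "fsqjvjo" -> "ojvjqsf" -> "dykyfhu" -> "DYKYFHU"
  "wkqgdszzmzq" -> "gdszzmzq" -> "qzmzzsdg" -> "foboohsv" -> "FOBOOHSV"
  "kdftlpdzxih" -> "tlpdzxih" -> "hixzdplt" -> "wxmoseai" -> "WXMOSEAI"
  "pbou" -> "u" -> "u" -> "j" -> "J"
  "yssatwojvg" -> "atwojvg" -> "gvjowta" -> "vkydlip" -> "VKYDLIP"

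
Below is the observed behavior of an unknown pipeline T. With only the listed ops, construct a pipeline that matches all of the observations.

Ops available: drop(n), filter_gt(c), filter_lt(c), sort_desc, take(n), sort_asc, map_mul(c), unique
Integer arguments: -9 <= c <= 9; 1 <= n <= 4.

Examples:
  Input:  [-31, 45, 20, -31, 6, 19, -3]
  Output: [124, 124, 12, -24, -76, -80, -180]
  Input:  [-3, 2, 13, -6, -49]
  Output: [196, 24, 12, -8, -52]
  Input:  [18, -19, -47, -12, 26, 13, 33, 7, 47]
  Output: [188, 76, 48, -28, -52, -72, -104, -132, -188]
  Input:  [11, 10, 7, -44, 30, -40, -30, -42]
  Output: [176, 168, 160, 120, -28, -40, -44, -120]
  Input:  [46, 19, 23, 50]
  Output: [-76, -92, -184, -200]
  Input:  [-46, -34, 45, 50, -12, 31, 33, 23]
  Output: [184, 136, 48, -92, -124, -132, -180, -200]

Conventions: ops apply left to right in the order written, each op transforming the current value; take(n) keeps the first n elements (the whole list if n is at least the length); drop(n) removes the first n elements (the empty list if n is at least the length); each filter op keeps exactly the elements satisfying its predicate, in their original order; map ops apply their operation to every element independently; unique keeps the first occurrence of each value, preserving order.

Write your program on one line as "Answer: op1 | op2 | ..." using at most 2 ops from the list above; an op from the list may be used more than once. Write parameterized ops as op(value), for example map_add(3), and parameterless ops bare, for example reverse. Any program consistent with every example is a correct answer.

map_mul(-4) | sort_desc

Check, running the answer program on each example:
  [-31, 45, 20, -31, 6, 19, -3] -> [124, -180, -80, 124, -24, -76, 12] -> [124, 124, 12, -24, -76, -80, -180]
  [-3, 2, 13, -6, -49] -> [12, -8, -52, 24, 196] -> [196, 24, 12, -8, -52]
  [18, -19, -47, -12, 26, 13, 33, 7, 47] -> [-72, 76, 188, 48, -104, -52, -132, -28, -188] -> [188, 76, 48, -28, -52, -72, -104, -132, -188]
  [11, 10, 7, -44, 30, -40, -30, -42] -> [-44, -40, -28, 176, -120, 160, 120, 168] -> [176, 168, 160, 120, -28, -40, -44, -120]
  [46, 19, 23, 50] -> [-184, -76, -92, -200] -> [-76, -92, -184, -200]
  [-46, -34, 45, 50, -12, 31, 33, 23] -> [184, 136, -180, -200, 48, -124, -132, -92] -> [184, 136, 48, -92, -124, -132, -180, -200]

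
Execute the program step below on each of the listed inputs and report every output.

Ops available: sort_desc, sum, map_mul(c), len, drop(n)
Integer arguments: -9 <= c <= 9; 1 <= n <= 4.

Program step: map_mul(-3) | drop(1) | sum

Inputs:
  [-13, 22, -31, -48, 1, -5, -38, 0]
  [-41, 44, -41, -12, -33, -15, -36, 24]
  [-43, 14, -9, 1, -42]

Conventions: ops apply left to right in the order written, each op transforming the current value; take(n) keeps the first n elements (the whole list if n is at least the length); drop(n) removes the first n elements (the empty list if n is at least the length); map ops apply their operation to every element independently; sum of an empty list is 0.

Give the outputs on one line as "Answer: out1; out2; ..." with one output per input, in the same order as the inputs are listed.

Execution, op by op:
  [-13, 22, -31, -48, 1, -5, -38, 0] -> [39, -66, 93, 144, -3, 15, 114, 0] -> [-66, 93, 144, -3, 15, 114, 0] -> 297
  [-41, 44, -41, -12, -33, -15, -36, 24] -> [123, -132, 123, 36, 99, 45, 108, -72] -> [-132, 123, 36, 99, 45, 108, -72] -> 207
  [-43, 14, -9, 1, -42] -> [129, -42, 27, -3, 126] -> [-42, 27, -3, 126] -> 108

297; 207; 108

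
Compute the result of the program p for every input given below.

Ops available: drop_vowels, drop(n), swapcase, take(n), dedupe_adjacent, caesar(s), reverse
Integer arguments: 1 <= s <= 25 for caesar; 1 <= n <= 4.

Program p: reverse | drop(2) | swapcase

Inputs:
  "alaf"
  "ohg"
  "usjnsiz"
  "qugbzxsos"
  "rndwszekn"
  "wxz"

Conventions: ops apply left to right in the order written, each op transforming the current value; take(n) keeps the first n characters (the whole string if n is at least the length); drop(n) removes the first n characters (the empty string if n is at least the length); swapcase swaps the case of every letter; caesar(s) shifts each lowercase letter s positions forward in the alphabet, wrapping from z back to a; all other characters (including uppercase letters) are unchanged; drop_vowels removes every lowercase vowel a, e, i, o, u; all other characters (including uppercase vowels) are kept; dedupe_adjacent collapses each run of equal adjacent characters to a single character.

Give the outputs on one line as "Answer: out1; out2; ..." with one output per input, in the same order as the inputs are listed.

"LA"; "O"; "SNJSU"; "SXZBGUQ"; "EZSWDNR"; "W"

Execution, op by op:
  "alaf" -> "fala" -> "la" -> "LA"
  "ohg" -> "gho" -> "o" -> "O"
  "usjnsiz" -> "zisnjsu" -> "snjsu" -> "SNJSU"
  "qugbzxsos" -> "sosxzbguq" -> "sxzbguq" -> "SXZBGUQ"
  "rndwszekn" -> "nkezswdnr" -> "ezswdnr" -> "EZSWDNR"
  "wxz" -> "zxw" -> "w" -> "W"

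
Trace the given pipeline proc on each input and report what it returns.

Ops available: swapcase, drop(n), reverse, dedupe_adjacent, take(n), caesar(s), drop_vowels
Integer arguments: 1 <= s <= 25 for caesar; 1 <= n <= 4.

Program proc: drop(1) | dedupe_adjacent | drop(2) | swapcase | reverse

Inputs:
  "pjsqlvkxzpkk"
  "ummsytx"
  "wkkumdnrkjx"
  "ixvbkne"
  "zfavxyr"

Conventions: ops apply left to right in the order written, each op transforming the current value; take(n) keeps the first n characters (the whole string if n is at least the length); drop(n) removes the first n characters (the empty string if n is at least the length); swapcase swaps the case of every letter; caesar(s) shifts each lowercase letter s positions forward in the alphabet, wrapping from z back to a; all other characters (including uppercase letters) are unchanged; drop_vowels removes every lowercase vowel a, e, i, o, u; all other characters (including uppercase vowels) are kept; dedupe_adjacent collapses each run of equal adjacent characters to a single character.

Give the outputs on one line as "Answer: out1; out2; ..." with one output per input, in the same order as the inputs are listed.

Execution, op by op:
  "pjsqlvkxzpkk" -> "jsqlvkxzpkk" -> "jsqlvkxzpk" -> "qlvkxzpk" -> "QLVKXZPK" -> "KPZXKVLQ"
  "ummsytx" -> "mmsytx" -> "msytx" -> "ytx" -> "YTX" -> "XTY"
  "wkkumdnrkjx" -> "kkumdnrkjx" -> "kumdnrkjx" -> "mdnrkjx" -> "MDNRKJX" -> "XJKRNDM"
  "ixvbkne" -> "xvbkne" -> "xvbkne" -> "bkne" -> "BKNE" -> "ENKB"
  "zfavxyr" -> "favxyr" -> "favxyr" -> "vxyr" -> "VXYR" -> "RYXV"

"KPZXKVLQ"; "XTY"; "XJKRNDM"; "ENKB"; "RYXV"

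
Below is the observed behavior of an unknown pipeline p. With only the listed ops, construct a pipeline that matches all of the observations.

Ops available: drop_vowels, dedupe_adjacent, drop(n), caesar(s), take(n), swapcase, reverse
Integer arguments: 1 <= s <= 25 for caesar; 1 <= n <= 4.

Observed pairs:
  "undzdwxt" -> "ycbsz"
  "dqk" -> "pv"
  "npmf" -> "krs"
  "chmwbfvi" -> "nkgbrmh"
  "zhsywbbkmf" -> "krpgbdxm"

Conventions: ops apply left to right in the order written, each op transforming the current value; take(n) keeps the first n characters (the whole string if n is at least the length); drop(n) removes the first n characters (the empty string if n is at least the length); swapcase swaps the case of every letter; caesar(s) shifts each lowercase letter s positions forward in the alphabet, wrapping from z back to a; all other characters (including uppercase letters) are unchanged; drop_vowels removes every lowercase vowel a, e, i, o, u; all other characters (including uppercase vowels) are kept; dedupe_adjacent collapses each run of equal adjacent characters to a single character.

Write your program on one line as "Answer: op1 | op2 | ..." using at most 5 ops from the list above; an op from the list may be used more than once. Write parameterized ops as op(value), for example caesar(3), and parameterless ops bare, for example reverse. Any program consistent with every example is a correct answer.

caesar(5) | reverse | dedupe_adjacent | drop_vowels

Check, running the answer program on each example:
  "undzdwxt" -> "zsieibcy" -> "ycbieisz" -> "ycbieisz" -> "ycbsz"
  "dqk" -> "ivp" -> "pvi" -> "pvi" -> "pv"
  "npmf" -> "surk" -> "krus" -> "krus" -> "krs"
  "chmwbfvi" -> "hmrbgkan" -> "nakgbrmh" -> "nakgbrmh" -> "nkgbrmh"
  "zhsywbbkmf" -> "emxdbggprk" -> "krpggbdxme" -> "krpgbdxme" -> "krpgbdxm"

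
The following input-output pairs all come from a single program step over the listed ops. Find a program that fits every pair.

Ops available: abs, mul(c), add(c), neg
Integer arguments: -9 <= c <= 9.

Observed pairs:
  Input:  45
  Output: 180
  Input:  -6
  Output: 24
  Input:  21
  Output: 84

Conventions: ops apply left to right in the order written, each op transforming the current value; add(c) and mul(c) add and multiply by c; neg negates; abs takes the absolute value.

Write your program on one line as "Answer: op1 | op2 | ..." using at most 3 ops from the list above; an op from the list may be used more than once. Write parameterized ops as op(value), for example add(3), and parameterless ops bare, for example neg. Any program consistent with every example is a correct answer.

mul(-4) | abs

Check, running the answer program on each example:
  45 -> -180 -> 180
  -6 -> 24 -> 24
  21 -> -84 -> 84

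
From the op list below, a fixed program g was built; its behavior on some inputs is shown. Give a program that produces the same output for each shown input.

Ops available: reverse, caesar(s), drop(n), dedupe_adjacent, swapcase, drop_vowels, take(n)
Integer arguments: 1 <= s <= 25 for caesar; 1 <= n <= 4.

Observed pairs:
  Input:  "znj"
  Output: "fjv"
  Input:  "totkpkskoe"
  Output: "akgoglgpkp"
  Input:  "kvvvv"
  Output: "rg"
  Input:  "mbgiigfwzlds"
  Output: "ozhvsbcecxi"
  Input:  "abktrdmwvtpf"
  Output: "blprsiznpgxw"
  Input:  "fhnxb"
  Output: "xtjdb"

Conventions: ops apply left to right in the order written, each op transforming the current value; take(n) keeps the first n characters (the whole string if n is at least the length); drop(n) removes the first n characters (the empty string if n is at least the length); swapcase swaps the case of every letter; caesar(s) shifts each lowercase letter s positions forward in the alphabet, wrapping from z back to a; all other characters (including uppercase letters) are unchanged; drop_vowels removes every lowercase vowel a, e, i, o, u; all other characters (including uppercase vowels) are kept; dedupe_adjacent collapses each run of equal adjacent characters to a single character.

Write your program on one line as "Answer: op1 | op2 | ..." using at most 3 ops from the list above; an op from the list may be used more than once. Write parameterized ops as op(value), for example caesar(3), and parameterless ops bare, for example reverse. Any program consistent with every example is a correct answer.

caesar(22) | reverse | dedupe_adjacent

Check, running the answer program on each example:
  "znj" -> "vjf" -> "fjv" -> "fjv"
  "totkpkskoe" -> "pkpglgogka" -> "akgoglgpkp" -> "akgoglgpkp"
  "kvvvv" -> "grrrr" -> "rrrrg" -> "rg"
  "mbgiigfwzlds" -> "ixceecbsvhzo" -> "ozhvsbceecxi" -> "ozhvsbcecxi"
  "abktrdmwvtpf" -> "wxgpnzisrplb" -> "blprsiznpgxw" -> "blprsiznpgxw"
  "fhnxb" -> "bdjtx" -> "xtjdb" -> "xtjdb"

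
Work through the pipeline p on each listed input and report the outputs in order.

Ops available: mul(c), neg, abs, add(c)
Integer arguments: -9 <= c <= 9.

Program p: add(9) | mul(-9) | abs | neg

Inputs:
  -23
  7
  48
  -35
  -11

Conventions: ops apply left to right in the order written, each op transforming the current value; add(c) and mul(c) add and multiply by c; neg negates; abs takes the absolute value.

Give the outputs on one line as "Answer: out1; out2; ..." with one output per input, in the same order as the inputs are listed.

-126; -144; -513; -234; -18

Execution, op by op:
  -23 -> -14 -> 126 -> 126 -> -126
  7 -> 16 -> -144 -> 144 -> -144
  48 -> 57 -> -513 -> 513 -> -513
  -35 -> -26 -> 234 -> 234 -> -234
  -11 -> -2 -> 18 -> 18 -> -18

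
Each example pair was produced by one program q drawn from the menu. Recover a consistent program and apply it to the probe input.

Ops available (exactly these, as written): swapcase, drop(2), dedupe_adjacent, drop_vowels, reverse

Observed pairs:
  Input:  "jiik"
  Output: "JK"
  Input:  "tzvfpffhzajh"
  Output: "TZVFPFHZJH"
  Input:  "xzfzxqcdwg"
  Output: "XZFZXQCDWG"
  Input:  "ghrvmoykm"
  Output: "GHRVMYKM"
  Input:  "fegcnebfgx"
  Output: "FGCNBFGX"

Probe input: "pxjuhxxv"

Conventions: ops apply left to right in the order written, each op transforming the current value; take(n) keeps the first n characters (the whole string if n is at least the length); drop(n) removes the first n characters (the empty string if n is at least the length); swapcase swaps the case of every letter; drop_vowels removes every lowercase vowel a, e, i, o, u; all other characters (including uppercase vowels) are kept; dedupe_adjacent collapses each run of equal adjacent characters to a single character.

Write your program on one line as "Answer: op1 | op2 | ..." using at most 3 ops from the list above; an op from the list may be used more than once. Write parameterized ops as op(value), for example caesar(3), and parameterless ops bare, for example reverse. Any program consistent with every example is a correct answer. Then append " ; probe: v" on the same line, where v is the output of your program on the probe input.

drop_vowels | dedupe_adjacent | swapcase ; probe: "PXJHXV"

Check, running the answer program on each example:
  "jiik" -> "jk" -> "jk" -> "JK"
  "tzvfpffhzajh" -> "tzvfpffhzjh" -> "tzvfpfhzjh" -> "TZVFPFHZJH"
  "xzfzxqcdwg" -> "xzfzxqcdwg" -> "xzfzxqcdwg" -> "XZFZXQCDWG"
  "ghrvmoykm" -> "ghrvmykm" -> "ghrvmykm" -> "GHRVMYKM"
  "fegcnebfgx" -> "fgcnbfgx" -> "fgcnbfgx" -> "FGCNBFGX"
  probe: "pxjuhxxv" -> "pxjhxxv" -> "pxjhxv" -> "PXJHXV"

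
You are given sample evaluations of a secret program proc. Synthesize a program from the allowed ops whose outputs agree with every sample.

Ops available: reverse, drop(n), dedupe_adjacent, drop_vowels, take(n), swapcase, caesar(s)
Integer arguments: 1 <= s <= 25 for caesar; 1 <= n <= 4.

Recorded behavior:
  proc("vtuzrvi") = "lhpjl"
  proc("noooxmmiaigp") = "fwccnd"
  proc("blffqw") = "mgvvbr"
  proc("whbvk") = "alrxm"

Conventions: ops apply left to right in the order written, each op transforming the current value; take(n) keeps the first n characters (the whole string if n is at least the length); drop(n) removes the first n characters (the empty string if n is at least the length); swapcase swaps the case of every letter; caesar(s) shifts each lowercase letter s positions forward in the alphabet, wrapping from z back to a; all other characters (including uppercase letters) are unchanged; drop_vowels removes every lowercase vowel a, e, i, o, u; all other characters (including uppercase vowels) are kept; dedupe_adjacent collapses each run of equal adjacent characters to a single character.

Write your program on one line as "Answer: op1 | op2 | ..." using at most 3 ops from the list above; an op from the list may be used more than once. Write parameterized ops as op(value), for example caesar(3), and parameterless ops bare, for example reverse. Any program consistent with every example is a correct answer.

drop_vowels | reverse | caesar(16)

Check, running the answer program on each example:
  "vtuzrvi" -> "vtzrv" -> "vrztv" -> "lhpjl"
  "noooxmmiaigp" -> "nxmmgp" -> "pgmmxn" -> "fwccnd"
  "blffqw" -> "blffqw" -> "wqfflb" -> "mgvvbr"
  "whbvk" -> "whbvk" -> "kvbhw" -> "alrxm"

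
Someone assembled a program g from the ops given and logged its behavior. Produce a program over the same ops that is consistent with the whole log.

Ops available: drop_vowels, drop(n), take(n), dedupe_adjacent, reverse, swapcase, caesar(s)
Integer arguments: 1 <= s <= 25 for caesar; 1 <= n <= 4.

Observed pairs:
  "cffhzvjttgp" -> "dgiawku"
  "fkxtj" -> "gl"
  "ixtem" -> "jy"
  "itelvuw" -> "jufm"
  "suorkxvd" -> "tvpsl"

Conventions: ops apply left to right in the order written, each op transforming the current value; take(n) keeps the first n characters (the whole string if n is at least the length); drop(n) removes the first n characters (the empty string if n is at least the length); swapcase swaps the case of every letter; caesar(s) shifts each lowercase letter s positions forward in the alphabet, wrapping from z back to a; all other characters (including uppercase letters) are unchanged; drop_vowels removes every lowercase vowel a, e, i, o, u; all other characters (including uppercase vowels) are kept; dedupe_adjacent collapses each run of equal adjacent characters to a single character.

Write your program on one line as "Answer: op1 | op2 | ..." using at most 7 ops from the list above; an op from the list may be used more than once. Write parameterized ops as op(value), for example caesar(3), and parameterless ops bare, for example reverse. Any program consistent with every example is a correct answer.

reverse | drop(2) | caesar(1) | drop(1) | dedupe_adjacent | reverse

Check, running the answer program on each example:
  "cffhzvjttgp" -> "pgttjvzhffc" -> "ttjvzhffc" -> "uukwaiggd" -> "ukwaiggd" -> "ukwaigd" -> "dgiawku"
  "fkxtj" -> "jtxkf" -> "xkf" -> "ylg" -> "lg" -> "lg" -> "gl"
  "ixtem" -> "metxi" -> "txi" -> "uyj" -> "yj" -> "yj" -> "jy"
  "itelvuw" -> "wuvleti" -> "vleti" -> "wmfuj" -> "mfuj" -> "mfuj" -> "jufm"
  "suorkxvd" -> "dvxkrous" -> "xkrous" -> "ylspvt" -> "lspvt" -> "lspvt" -> "tvpsl"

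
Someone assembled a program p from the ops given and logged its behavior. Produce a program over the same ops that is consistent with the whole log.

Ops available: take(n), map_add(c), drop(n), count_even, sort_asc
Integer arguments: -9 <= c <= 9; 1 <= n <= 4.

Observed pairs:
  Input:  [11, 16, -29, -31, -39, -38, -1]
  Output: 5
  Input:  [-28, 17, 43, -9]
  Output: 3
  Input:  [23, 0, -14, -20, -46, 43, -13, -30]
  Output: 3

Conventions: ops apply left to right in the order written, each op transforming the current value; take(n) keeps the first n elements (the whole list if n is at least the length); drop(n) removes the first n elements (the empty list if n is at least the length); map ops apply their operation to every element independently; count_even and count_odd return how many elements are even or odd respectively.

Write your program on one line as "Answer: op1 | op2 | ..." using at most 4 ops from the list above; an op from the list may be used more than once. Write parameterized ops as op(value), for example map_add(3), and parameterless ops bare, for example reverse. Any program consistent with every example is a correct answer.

sort_asc | map_add(-4) | map_add(7) | count_even

Check, running the answer program on each example:
  [11, 16, -29, -31, -39, -38, -1] -> [-39, -38, -31, -29, -1, 11, 16] -> [-43, -42, -35, -33, -5, 7, 12] -> [-36, -35, -28, -26, 2, 14, 19] -> 5
  [-28, 17, 43, -9] -> [-28, -9, 17, 43] -> [-32, -13, 13, 39] -> [-25, -6, 20, 46] -> 3
  [23, 0, -14, -20, -46, 43, -13, -30] -> [-46, -30, -20, -14, -13, 0, 23, 43] -> [-50, -34, -24, -18, -17, -4, 19, 39] -> [-43, -27, -17, -11, -10, 3, 26, 46] -> 3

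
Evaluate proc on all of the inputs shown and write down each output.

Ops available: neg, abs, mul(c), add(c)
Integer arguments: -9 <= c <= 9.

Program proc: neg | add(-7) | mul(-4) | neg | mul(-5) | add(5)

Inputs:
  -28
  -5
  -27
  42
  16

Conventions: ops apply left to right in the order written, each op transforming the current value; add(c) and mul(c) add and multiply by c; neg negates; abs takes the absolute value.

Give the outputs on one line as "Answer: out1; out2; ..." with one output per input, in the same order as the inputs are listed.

Execution, op by op:
  -28 -> 28 -> 21 -> -84 -> 84 -> -420 -> -415
  -5 -> 5 -> -2 -> 8 -> -8 -> 40 -> 45
  -27 -> 27 -> 20 -> -80 -> 80 -> -400 -> -395
  42 -> -42 -> -49 -> 196 -> -196 -> 980 -> 985
  16 -> -16 -> -23 -> 92 -> -92 -> 460 -> 465

-415; 45; -395; 985; 465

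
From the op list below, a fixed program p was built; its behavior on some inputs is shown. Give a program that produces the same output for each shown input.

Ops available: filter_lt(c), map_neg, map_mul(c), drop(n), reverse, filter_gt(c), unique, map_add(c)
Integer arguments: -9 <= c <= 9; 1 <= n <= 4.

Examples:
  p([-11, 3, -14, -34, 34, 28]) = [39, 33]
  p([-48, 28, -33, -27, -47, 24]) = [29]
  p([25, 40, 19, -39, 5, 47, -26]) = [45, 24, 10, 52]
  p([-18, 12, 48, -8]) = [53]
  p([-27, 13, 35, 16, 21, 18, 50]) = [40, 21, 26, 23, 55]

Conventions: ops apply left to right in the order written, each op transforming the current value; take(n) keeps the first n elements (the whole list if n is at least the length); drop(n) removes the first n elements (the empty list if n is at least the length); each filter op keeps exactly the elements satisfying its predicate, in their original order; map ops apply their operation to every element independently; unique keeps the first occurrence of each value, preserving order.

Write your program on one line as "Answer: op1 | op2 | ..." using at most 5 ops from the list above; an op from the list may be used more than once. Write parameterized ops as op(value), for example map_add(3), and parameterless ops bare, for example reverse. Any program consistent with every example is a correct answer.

map_add(5) | filter_gt(-5) | drop(1) | filter_gt(-2)

Check, running the answer program on each example:
  [-11, 3, -14, -34, 34, 28] -> [-6, 8, -9, -29, 39, 33] -> [8, 39, 33] -> [39, 33] -> [39, 33]
  [-48, 28, -33, -27, -47, 24] -> [-43, 33, -28, -22, -42, 29] -> [33, 29] -> [29] -> [29]
  [25, 40, 19, -39, 5, 47, -26] -> [30, 45, 24, -34, 10, 52, -21] -> [30, 45, 24, 10, 52] -> [45, 24, 10, 52] -> [45, 24, 10, 52]
  [-18, 12, 48, -8] -> [-13, 17, 53, -3] -> [17, 53, -3] -> [53, -3] -> [53]
  [-27, 13, 35, 16, 21, 18, 50] -> [-22, 18, 40, 21, 26, 23, 55] -> [18, 40, 21, 26, 23, 55] -> [40, 21, 26, 23, 55] -> [40, 21, 26, 23, 55]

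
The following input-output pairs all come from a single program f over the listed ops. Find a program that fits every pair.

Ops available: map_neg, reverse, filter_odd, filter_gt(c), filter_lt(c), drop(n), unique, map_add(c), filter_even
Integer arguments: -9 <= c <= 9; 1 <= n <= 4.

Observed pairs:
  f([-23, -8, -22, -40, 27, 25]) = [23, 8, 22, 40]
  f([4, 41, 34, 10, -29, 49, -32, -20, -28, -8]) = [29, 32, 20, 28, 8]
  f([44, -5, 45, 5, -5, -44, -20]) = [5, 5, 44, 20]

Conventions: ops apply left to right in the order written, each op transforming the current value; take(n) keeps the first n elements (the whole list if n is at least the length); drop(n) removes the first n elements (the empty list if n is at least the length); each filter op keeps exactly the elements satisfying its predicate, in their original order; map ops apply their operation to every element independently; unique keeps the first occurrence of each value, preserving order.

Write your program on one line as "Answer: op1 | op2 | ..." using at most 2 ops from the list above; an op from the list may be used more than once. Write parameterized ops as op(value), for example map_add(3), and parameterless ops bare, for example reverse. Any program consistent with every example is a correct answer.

map_neg | filter_gt(-1)

Check, running the answer program on each example:
  [-23, -8, -22, -40, 27, 25] -> [23, 8, 22, 40, -27, -25] -> [23, 8, 22, 40]
  [4, 41, 34, 10, -29, 49, -32, -20, -28, -8] -> [-4, -41, -34, -10, 29, -49, 32, 20, 28, 8] -> [29, 32, 20, 28, 8]
  [44, -5, 45, 5, -5, -44, -20] -> [-44, 5, -45, -5, 5, 44, 20] -> [5, 5, 44, 20]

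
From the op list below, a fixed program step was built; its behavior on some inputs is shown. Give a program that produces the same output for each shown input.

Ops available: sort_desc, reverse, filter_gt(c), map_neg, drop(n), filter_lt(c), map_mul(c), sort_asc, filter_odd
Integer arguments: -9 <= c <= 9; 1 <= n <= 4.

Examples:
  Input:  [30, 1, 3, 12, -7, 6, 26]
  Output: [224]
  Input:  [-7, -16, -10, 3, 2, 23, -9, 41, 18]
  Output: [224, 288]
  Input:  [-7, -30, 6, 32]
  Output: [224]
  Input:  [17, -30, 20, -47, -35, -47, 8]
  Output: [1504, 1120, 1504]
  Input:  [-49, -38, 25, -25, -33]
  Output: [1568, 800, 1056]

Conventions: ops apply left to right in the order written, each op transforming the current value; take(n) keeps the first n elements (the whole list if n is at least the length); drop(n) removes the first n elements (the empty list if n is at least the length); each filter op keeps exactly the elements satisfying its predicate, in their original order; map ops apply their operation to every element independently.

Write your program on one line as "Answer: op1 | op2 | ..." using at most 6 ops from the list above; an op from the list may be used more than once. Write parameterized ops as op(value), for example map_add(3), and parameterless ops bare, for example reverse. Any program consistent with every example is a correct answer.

filter_odd | map_neg | filter_gt(0) | map_mul(-8) | map_mul(4) | map_neg

Check, running the answer program on each example:
  [30, 1, 3, 12, -7, 6, 26] -> [1, 3, -7] -> [-1, -3, 7] -> [7] -> [-56] -> [-224] -> [224]
  [-7, -16, -10, 3, 2, 23, -9, 41, 18] -> [-7, 3, 23, -9, 41] -> [7, -3, -23, 9, -41] -> [7, 9] -> [-56, -72] -> [-224, -288] -> [224, 288]
  [-7, -30, 6, 32] -> [-7] -> [7] -> [7] -> [-56] -> [-224] -> [224]
  [17, -30, 20, -47, -35, -47, 8] -> [17, -47, -35, -47] -> [-17, 47, 35, 47] -> [47, 35, 47] -> [-376, -280, -376] -> [-1504, -1120, -1504] -> [1504, 1120, 1504]
  [-49, -38, 25, -25, -33] -> [-49, 25, -25, -33] -> [49, -25, 25, 33] -> [49, 25, 33] -> [-392, -200, -264] -> [-1568, -800, -1056] -> [1568, 800, 1056]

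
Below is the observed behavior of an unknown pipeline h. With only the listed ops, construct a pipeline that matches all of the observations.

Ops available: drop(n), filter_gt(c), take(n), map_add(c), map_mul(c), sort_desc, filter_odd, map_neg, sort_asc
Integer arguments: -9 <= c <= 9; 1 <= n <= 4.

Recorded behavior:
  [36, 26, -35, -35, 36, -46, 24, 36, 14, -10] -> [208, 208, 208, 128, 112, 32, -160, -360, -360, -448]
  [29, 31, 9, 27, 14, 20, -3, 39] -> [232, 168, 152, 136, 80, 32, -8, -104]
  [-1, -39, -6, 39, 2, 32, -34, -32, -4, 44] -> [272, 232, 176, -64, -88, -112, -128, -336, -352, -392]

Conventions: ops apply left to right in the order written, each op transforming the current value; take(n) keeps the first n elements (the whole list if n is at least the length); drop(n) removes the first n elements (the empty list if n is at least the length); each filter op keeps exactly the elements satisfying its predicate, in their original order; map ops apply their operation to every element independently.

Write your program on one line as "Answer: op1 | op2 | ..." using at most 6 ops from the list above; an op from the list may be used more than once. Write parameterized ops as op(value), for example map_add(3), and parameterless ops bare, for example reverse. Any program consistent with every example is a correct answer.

map_add(-3) | map_neg | sort_asc | map_add(7) | map_neg | map_mul(8)

Check, running the answer program on each example:
  [36, 26, -35, -35, 36, -46, 24, 36, 14, -10] -> [33, 23, -38, -38, 33, -49, 21, 33, 11, -13] -> [-33, -23, 38, 38, -33, 49, -21, -33, -11, 13] -> [-33, -33, -33, -23, -21, -11, 13, 38, 38, 49] -> [-26, -26, -26, -16, -14, -4, 20, 45, 45, 56] -> [26, 26, 26, 16, 14, 4, -20, -45, -45, -56] -> [208, 208, 208, 128, 112, 32, -160, -360, -360, -448]
  [29, 31, 9, 27, 14, 20, -3, 39] -> [26, 28, 6, 24, 11, 17, -6, 36] -> [-26, -28, -6, -24, -11, -17, 6, -36] -> [-36, -28, -26, -24, -17, -11, -6, 6] -> [-29, -21, -19, -17, -10, -4, 1, 13] -> [29, 21, 19, 17, 10, 4, -1, -13] -> [232, 168, 152, 136, 80, 32, -8, -104]
  [-1, -39, -6, 39, 2, 32, -34, -32, -4, 44] -> [-4, -42, -9, 36, -1, 29, -37, -35, -7, 41] -> [4, 42, 9, -36, 1, -29, 37, 35, 7, -41] -> [-41, -36, -29, 1, 4, 7, 9, 35, 37, 42] -> [-34, -29, -22, 8, 11, 14, 16, 42, 44, 49] -> [34, 29, 22, -8, -11, -14, -16, -42, -44, -49] -> [272, 232, 176, -64, -88, -112, -128, -336, -352, -392]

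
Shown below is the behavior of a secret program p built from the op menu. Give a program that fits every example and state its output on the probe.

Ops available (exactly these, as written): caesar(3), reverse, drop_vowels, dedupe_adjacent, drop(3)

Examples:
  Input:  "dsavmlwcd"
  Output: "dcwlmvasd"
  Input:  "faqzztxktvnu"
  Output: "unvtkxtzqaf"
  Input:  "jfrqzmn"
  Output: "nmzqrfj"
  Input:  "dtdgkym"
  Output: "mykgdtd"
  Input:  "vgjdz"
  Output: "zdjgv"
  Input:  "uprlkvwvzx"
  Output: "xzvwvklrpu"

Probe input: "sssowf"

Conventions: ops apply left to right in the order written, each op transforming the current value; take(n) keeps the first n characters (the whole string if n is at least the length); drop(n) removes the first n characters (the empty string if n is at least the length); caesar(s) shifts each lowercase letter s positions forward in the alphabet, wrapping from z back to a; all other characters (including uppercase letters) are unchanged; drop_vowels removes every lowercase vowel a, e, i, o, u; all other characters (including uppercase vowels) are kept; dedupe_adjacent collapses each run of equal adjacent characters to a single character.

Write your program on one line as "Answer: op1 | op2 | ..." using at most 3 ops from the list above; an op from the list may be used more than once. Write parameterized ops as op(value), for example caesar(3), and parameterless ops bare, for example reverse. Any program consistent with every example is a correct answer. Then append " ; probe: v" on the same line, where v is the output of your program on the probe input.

reverse | dedupe_adjacent ; probe: "fwos"

Check, running the answer program on each example:
  "dsavmlwcd" -> "dcwlmvasd" -> "dcwlmvasd"
  "faqzztxktvnu" -> "unvtkxtzzqaf" -> "unvtkxtzqaf"
  "jfrqzmn" -> "nmzqrfj" -> "nmzqrfj"
  "dtdgkym" -> "mykgdtd" -> "mykgdtd"
  "vgjdz" -> "zdjgv" -> "zdjgv"
  "uprlkvwvzx" -> "xzvwvklrpu" -> "xzvwvklrpu"
  probe: "sssowf" -> "fwosss" -> "fwos"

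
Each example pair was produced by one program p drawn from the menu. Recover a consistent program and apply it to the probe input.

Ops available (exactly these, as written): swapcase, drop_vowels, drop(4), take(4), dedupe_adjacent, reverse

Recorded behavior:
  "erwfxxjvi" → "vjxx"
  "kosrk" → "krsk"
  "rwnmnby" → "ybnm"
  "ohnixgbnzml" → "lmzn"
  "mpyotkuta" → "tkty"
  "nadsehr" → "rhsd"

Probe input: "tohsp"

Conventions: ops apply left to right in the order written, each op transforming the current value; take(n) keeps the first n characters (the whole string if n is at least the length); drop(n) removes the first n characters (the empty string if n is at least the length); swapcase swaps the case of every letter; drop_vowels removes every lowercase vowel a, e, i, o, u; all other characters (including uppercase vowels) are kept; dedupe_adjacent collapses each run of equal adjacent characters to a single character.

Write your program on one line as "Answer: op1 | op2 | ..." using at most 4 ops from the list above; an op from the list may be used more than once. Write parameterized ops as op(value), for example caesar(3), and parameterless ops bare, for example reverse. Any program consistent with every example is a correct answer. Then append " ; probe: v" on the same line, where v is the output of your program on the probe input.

reverse | drop_vowels | take(4) ; probe: "psht"

Check, running the answer program on each example:
  "erwfxxjvi" -> "ivjxxfwre" -> "vjxxfwr" -> "vjxx"
  "kosrk" -> "krsok" -> "krsk" -> "krsk"
  "rwnmnby" -> "ybnmnwr" -> "ybnmnwr" -> "ybnm"
  "ohnixgbnzml" -> "lmznbgxinho" -> "lmznbgxnh" -> "lmzn"
  "mpyotkuta" -> "atuktoypm" -> "tktypm" -> "tkty"
  "nadsehr" -> "rhesdan" -> "rhsdn" -> "rhsd"
  probe: "tohsp" -> "pshot" -> "psht" -> "psht"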